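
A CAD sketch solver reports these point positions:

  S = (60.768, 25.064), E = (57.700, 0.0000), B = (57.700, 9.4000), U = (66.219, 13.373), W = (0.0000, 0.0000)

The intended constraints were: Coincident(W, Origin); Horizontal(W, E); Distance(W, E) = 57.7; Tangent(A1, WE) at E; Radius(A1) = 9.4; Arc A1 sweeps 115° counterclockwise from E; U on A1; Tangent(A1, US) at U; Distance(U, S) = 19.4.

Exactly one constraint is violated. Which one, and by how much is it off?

Distance(U, S) = 19.4 — off by 6.50.

W = (0.00, 0.00) ✓; W.y = 0.00, E.y = 0.00 ✓; |WE| = 57.70 ✓; ∠(BE, EW) = 90.00° ✓; |BE| = 9.400 ✓; bearing(B→U) − bearing(B→E) = 115.0° ✓; |BU| = 9.400 ✓; ∠(BU, US) = 90.01° ✓; |US| = 12.90 ✗.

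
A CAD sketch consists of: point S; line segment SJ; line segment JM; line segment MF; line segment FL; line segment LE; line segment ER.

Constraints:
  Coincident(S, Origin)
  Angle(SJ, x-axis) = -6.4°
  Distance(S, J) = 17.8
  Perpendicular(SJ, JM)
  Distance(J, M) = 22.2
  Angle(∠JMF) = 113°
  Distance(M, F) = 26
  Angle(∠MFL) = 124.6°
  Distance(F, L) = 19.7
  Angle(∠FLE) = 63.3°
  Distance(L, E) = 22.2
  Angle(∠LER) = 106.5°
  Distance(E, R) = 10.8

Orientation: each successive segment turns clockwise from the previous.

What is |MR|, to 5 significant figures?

14.290

S is at the origin; SJ runs at -6.4° with length 17.8, so J = (17.689, -1.9841). The perpendicularity gives JM at right angles to SJ, so JM runs at -96.400°; with |JM| = 22.2, M = (15.214, -24.046). ∠JMF = 113.0° gives MF at -163.40° from the x-axis; with |MF| = 26.0, F = (-9.7019, -31.474). ∠MFL = 124.6° gives FL at 141.20° from the x-axis; with |FL| = 19.7, L = (-25.055, -19.130). ∠FLE = 63.3° gives LE at 24.500° from the x-axis; with |LE| = 22.2, E = (-4.8537, -9.9234). ∠LER = 106.5° gives ER at -49.000° from the x-axis; with |ER| = 10.8, R = (2.2317, -18.074). Then |MR| = |R − M| = 14.290.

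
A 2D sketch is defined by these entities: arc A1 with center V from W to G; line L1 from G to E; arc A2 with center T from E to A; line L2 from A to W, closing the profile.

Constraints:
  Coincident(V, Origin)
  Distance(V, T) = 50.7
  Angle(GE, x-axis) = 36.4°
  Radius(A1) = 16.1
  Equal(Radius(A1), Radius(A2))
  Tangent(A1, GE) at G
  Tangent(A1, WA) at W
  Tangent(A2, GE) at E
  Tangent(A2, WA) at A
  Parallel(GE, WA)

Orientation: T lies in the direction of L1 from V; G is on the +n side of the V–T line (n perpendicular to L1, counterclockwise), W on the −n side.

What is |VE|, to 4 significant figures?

53.19

Tangency of A1 to both parallel lines with radius 16.1 puts G and W at V ± 16.1·n: G = (-9.554, 12.96), W = (9.554, -12.96). Equal radii place E and A the same way about T: E = T + 16.1·n = (31.25, 43.05), A = T − 16.1·n = (50.36, 17.13). Then |VE| = |E − V| = 53.19.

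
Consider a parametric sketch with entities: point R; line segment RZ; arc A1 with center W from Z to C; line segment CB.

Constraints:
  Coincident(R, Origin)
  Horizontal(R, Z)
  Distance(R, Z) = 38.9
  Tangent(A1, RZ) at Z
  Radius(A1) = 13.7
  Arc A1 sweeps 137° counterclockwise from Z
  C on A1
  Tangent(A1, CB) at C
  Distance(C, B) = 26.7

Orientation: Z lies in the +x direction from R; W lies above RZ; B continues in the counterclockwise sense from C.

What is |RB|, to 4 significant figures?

50.82

On A1, Z sits at bearing -90° from W; a 137° counterclockwise sweep puts C at bearing 47°, so C = W + 13.7·(cos 47°, sin 47°) = (48.24, 23.72). A1 meets CB tangentially, so WC is at right angles to CB, so CB runs along (−sin 47°, cos 47°); with |CB| = 26.7, B = (28.72, 41.93). Then |RB| = |B − R| = 50.82.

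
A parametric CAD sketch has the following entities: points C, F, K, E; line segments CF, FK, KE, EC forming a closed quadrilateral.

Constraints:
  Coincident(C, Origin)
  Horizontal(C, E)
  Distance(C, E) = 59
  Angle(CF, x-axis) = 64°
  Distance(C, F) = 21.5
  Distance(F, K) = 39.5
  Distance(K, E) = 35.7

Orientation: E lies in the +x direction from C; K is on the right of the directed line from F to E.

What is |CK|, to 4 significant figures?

31.46

C is at the origin; CE is horizontal with |CE| = 59.0 and E in +x, so E = (59.0, 0). CF runs at 64.0° with |CF| = 21.5, so F = (9.425, 19.32). K is determined by |FK| = 39.5 and |KE| = 35.7 together: it lies at the intersection of circle(F, 39.5) and circle(E, 35.7). With |FE| = 53.21, the foot of the radical line on FE is 29.29 from F and the perpendicular offset is √(39.5² − 29.29²) = 26.50. Taking the right-of-FE solution: K = (27.09, -16.01).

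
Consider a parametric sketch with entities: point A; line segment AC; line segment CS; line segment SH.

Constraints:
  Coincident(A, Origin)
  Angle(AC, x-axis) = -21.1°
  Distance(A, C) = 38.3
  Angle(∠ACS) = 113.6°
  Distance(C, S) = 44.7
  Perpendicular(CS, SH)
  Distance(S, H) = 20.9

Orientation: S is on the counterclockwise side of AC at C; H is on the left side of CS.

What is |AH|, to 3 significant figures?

61.7

A is at the origin; AC runs at -21.1° with length 38.3, so C = 38.3·(cos -21.1°, sin -21.1°) = (35.7, -13.8). ∠ACS = 113.6°, so CS runs at -21.1° + (180° − 113.6°) = 45.3° from the x-axis; with |CS| = 44.7, S = C + 44.7·(cos 45.3°, sin 45.3°) = (67.2, 18.0). CS is perpendicular to SH; with |SH| = 20.9 on the left of CS, H = S + 20.9·(-0.711, 0.703) = (52.3, 32.7). Then |AH| = |H − A| = 61.7.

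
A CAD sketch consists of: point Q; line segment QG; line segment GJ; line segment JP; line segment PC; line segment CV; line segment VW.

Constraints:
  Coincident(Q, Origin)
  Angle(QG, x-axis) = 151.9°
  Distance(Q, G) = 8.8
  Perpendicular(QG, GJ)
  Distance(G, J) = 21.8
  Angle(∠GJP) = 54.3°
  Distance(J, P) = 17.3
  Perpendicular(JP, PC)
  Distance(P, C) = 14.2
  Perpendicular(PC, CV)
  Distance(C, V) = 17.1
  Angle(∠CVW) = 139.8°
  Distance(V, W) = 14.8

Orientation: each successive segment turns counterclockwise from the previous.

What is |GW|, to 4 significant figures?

27.17

Q is at the origin; QG runs at 151.9° with length 8.8, so G = (-7.763, 4.145). The perpendicularity gives GJ at right angles to QG, so GJ runs at -118.1°; with |GJ| = 21.8, J = (-18.03, -15.09). ∠GJP = 54.3° gives JP at 7.600° from the x-axis; with |JP| = 17.3, P = (-0.8827, -12.80). The perpendicularity gives PC at right angles to JP, so PC runs at 97.60°; with |PC| = 14.2, C = (-2.761, 1.278). PC is perpendicular to CV, so CV runs at -172.4°; with |CV| = 17.1, V = (-19.71, -0.9837). ∠CVW = 139.8° gives VW at -132.2° from the x-axis; with |VW| = 14.8, W = (-29.65, -11.95). Then |GW| = |W − G| = 27.17.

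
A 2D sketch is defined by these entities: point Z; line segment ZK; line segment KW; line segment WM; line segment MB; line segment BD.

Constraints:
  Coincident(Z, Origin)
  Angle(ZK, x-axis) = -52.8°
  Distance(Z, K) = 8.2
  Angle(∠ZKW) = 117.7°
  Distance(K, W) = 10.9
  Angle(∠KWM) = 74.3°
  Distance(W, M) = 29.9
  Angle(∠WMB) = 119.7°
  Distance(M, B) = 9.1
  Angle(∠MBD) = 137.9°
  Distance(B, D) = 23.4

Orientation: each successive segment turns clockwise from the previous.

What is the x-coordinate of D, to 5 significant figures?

-1.8111

Z is at the origin; ZK runs at -52.8° with length 8.2, so K = (4.9577, -6.5315). ∠ZKW = 117.7° gives KW at -115.10° from the x-axis; with |KW| = 10.9, W = (0.33394, -16.402). ∠KWM = 74.3° gives WM at 139.20° from the x-axis; with |WM| = 29.9, M = (-22.300, 3.1350). ∠WMB = 119.7° gives MB at 78.900° from the x-axis; with |MB| = 9.1, B = (-20.548, 12.065). ∠MBD = 137.9° gives BD at 36.800° from the x-axis; with |BD| = 23.4, D = (-1.8111, 26.082). So D.x = -1.8111.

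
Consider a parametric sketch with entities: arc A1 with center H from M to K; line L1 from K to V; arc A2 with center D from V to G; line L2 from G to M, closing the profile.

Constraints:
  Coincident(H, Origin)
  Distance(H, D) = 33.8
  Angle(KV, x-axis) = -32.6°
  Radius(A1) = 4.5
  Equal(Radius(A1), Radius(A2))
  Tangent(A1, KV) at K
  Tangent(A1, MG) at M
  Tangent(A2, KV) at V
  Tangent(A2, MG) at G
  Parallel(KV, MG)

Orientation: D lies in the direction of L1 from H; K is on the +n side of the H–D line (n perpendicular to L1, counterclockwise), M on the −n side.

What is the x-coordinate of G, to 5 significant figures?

26.050

The slot axis is L1's direction at -32.6°, so u = (cos -32.6°, sin -32.6°) = (0.84245, -0.53877) and n = (−sin -32.6°, cos -32.6°) = (0.53877, 0.84245). H is at the origin and D lies 33.8 along u from H, so D = 33.8·u = (28.475, -18.210). Tangency of A1 to both parallel lines with radius 4.5 puts K and M at H ± 4.5·n: K = (2.4245, 3.7910), M = (-2.4245, -3.7910). Equal radii place V and G the same way about D: V = D + 4.5·n = (30.899, -14.419), G = D − 4.5·n = (26.050, -22.001). So G.x = 26.050.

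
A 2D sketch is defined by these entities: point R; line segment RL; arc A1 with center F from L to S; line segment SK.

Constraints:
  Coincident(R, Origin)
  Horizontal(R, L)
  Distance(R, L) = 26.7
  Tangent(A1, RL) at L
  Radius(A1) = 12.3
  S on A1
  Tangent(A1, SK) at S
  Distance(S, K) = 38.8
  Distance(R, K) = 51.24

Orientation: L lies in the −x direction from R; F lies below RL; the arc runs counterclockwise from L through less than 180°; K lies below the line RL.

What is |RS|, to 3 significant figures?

41.4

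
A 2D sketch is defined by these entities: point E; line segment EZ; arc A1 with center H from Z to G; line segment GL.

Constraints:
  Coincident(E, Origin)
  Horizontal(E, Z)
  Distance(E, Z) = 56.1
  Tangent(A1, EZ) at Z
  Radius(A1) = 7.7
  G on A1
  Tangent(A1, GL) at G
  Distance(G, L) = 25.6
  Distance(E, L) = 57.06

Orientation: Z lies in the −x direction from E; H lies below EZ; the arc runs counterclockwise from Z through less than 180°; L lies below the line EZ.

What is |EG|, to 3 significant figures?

63.4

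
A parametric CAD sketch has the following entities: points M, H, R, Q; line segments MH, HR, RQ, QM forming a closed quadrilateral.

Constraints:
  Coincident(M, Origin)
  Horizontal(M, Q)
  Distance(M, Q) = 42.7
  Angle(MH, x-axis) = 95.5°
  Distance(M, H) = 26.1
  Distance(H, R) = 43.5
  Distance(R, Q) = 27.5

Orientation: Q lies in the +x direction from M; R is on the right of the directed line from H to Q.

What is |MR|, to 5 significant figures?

21.910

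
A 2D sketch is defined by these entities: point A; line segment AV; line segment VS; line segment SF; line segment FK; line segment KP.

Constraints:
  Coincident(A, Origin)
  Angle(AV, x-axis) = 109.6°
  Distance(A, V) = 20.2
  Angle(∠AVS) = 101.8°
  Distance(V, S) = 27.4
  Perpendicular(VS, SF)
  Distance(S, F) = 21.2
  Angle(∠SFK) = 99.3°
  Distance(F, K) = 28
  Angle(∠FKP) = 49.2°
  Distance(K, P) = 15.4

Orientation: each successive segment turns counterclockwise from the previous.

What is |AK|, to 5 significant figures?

7.1151

A is at the origin; AV runs at 109.6° with length 20.2, so V = (-6.7761, 19.030). ∠AVS = 101.8° gives VS at -172.20° from the x-axis; with |VS| = 27.4, S = (-33.923, 15.311). VS ⟂ SF, so SF runs at -82.200°; with |SF| = 21.2, F = (-31.045, -5.6929). ∠SFK = 99.3° gives FK at -1.5000° from the x-axis; with |FK| = 28.0, K = (-3.0550, -6.4259). Then |AK| = |K − A| = 7.1151.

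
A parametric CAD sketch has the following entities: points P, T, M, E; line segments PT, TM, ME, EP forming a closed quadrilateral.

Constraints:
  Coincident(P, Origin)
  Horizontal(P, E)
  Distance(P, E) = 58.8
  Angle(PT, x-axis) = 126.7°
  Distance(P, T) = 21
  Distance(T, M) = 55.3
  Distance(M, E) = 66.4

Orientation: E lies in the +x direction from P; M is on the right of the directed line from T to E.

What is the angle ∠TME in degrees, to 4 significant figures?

73.44°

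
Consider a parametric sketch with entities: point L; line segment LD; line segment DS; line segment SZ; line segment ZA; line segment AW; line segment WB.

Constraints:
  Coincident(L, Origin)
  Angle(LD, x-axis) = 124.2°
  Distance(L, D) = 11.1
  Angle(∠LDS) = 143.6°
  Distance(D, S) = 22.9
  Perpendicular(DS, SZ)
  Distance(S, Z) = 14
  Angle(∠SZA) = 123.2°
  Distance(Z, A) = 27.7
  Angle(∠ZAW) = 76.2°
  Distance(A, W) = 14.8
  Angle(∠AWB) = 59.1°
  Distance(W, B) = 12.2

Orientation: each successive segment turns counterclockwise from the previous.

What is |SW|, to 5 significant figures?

31.946

∠SZA = 123.2° gives ZA at -52.600° from the x-axis; with |ZA| = 27.7, A = (-15.665, -18.423). ∠ZAW = 76.2° gives AW at 51.200° from the x-axis; with |AW| = 14.8, W = (-6.3911, -6.8891). Then |SW| = |W − S| = 31.946.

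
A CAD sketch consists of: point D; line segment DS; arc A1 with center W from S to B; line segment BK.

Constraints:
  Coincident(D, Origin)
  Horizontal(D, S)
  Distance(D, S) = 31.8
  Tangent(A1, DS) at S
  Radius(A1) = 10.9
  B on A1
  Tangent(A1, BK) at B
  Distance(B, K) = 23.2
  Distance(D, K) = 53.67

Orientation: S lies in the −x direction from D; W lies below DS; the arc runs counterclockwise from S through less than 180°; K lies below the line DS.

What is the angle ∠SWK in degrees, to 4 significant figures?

159.5°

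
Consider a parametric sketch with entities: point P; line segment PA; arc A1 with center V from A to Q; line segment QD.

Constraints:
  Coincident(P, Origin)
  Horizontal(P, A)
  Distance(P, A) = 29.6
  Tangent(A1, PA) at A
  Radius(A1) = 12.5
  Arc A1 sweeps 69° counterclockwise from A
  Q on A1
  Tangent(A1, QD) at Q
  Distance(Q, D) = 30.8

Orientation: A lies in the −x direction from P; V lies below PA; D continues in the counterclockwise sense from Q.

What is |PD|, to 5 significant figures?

63.941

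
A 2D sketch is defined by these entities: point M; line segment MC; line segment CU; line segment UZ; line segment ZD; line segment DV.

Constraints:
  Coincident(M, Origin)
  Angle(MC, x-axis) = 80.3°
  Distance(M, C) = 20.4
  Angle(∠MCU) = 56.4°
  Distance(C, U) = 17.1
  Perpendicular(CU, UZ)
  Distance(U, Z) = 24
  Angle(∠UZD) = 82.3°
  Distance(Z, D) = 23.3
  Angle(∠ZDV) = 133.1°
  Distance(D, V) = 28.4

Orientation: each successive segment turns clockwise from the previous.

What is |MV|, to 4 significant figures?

38.84

M is at the origin; MC runs at 80.3° with length 20.4, so C = (3.437, 20.11). ∠MCU = 56.4° gives CU at -43.30° from the x-axis; with |CU| = 17.1, U = (15.88, 8.381). CU ⟂ UZ, so UZ runs at -133.3°; with |UZ| = 24.0, Z = (-0.5775, -9.086). ∠UZD = 82.3° gives ZD at 129.0° from the x-axis; with |ZD| = 23.3, D = (-15.24, 9.022). ∠ZDV = 133.1° gives DV at 82.10° from the x-axis; with |DV| = 28.4, V = (-11.34, 37.15). Then |MV| = |V − M| = 38.84.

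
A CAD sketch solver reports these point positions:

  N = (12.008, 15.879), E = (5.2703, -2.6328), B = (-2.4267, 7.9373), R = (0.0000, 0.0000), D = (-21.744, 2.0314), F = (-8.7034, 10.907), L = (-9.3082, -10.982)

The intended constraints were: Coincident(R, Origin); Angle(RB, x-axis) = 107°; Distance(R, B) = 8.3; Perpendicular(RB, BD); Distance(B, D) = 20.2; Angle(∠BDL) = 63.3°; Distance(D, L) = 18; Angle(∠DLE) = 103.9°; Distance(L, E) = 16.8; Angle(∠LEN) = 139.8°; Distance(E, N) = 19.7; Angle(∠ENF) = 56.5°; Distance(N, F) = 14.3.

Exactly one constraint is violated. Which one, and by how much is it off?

Distance(N, F) = 14.3 — off by 7.00.

R = (0.00, 0.00) ✓; RB at 107.0° ✓; |RB| = 8.300 ✓; ∠(RB, BD) = 90.00° ✓; |BD| = 20.20 ✓; ∠BDL = 63.30° ✓; |DL| = 18.00 ✓; ∠DLE = 103.9° ✓; |LE| = 16.80 ✓; ∠LEN = 139.8° ✓; |EN| = 19.70 ✓; ∠ENF = 56.50° ✓; |NF| = 21.30 ✗.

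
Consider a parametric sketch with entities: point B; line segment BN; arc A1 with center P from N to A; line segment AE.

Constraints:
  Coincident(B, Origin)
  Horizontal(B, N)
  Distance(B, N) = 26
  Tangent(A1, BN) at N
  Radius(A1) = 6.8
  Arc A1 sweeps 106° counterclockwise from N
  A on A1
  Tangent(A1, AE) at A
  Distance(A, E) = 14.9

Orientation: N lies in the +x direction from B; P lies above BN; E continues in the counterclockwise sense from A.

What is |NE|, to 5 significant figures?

23.125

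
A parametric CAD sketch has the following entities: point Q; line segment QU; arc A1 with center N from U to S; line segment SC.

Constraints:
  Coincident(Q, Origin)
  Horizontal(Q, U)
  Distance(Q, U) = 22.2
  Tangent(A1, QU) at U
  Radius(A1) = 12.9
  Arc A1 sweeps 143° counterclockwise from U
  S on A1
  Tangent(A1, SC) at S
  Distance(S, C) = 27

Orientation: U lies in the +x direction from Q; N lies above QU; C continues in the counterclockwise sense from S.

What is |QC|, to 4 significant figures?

40.34

Q is at the origin; QU is horizontal with |QU| = 22.2 and U on the +x side, so U = (22.20, 0.000). Since A1 is tangent to QU there, NU ⟂ QU, so N = U + (0, 12.9) = (22.20, 12.90). On A1, U sits at bearing -90° from N; a 143° counterclockwise sweep puts S at bearing 53°, so S = N + 12.9·(cos 53°, sin 53°) = (29.96, 23.20). Tangency of A1 to SC means the radius NS is perpendicular to SC, so SC runs along (−sin 53°, cos 53°); with |SC| = 27.0, C = (8.400, 39.45). Then |QC| = |C − Q| = 40.34.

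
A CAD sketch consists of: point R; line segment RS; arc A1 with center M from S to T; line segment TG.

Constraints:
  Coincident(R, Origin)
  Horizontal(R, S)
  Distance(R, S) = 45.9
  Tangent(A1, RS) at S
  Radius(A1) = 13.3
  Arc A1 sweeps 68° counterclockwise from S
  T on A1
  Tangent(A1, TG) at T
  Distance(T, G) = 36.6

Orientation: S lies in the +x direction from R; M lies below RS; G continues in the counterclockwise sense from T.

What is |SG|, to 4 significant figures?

49.63

R is at the origin; R and S share the same y with |RS| = 45.9 and S on the +x side, so S = (45.90, 0.000). A1 meets RS tangentially, so MS is at right angles to RS, so M = S + (0, -13.3) = (45.90, -13.30). On A1, S sits at bearing 90° from M; a 68° counterclockwise sweep puts T at bearing 158°, so T = M + 13.3·(cos 158°, sin 158°) = (33.57, -8.318). The tangent condition forces MT to be normal to TG, so TG runs along (−sin 158°, cos 158°); with |TG| = 36.6, G = (19.86, -42.25). Then |SG| = |G − S| = 49.63.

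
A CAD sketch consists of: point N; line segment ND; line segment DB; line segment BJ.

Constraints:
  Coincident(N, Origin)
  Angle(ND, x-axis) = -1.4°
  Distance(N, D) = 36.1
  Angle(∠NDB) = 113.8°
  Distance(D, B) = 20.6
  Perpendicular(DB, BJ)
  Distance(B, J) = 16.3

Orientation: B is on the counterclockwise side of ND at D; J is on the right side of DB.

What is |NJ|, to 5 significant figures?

60.583

∠NDB = 113.8°, so DB runs at -1.4° + (180° − 113.8°) = 64.800° from the x-axis; with |DB| = 20.6, B = D + 20.6·(cos 64.800°, sin 64.800°) = (44.860, 17.757). DB ⟂ BJ; with |BJ| = 16.3 on the right of DB, J = B + 16.3·(0.90483, -0.42578) = (59.609, 10.817). Then |NJ| = |J − N| = 60.583.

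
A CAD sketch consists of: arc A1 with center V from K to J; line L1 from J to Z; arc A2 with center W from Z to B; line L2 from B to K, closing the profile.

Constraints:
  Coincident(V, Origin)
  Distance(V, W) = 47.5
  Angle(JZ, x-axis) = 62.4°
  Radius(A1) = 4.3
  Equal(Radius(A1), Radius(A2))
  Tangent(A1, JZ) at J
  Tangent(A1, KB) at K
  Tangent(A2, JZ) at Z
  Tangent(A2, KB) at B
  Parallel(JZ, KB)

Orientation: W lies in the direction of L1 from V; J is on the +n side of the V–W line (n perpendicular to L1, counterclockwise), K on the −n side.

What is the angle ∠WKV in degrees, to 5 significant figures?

84.827°

The slot axis is L1's direction at 62.4°, so u = (cos 62.4°, sin 62.4°) = (0.46330, 0.88620) and n = (−sin 62.4°, cos 62.4°) = (-0.88620, 0.46330). V is at the origin and W lies 47.5 along u from V, so W = 47.5·u = (22.007, 42.095). Tangency of A1 to both parallel lines with radius 4.3 puts J and K at V ± 4.3·n: J = (-3.8107, 1.9922), K = (3.8107, -1.9922). Then cos ∠WKV = KW·KV / (|KW||KV|), giving 84.827°.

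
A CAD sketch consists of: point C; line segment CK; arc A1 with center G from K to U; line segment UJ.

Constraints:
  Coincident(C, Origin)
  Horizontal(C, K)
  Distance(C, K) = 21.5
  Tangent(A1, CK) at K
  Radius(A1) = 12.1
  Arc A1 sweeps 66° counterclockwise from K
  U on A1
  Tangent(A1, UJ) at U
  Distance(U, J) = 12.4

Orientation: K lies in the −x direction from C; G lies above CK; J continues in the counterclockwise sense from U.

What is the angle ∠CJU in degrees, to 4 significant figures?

40.27°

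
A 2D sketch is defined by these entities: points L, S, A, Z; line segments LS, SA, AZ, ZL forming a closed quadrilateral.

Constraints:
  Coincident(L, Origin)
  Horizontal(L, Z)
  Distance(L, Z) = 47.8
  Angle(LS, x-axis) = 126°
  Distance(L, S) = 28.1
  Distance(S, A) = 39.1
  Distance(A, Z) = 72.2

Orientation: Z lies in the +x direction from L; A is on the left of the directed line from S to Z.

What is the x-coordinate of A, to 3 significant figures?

3.00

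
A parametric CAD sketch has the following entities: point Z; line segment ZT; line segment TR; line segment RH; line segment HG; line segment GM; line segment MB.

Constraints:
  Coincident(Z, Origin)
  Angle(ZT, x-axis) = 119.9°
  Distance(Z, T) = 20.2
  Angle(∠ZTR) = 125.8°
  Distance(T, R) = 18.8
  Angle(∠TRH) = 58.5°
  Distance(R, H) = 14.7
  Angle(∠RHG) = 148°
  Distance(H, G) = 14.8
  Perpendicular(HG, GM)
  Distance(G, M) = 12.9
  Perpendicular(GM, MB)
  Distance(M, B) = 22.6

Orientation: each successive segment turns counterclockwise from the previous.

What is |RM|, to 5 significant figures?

27.741

Z is at the origin; ZT runs at 119.9° with length 20.2, so T = (-10.069, 17.511). ∠ZTR = 125.8° gives TR at 174.10° from the x-axis; with |TR| = 18.8, R = (-28.770, 19.444). ∠TRH = 58.5° gives RH at -64.400° from the x-axis; with |RH| = 14.7, H = (-22.418, 6.1869). ∠RHG = 148.0° gives HG at -32.400° from the x-axis; with |HG| = 14.8, G = (-9.9222, -1.7434). The perpendicularity gives GM at right angles to HG, so GM runs at 57.600°; with |GM| = 12.9, M = (-3.0100, 9.1485). Then |RM| = |M − R| = 27.741.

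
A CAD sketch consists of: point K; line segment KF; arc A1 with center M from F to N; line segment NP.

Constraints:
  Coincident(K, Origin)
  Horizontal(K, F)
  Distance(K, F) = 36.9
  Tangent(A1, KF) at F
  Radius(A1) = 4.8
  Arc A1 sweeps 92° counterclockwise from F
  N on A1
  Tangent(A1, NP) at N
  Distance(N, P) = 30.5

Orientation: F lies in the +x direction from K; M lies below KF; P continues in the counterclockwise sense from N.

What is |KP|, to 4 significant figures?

48.55

On A1, F sits at bearing 90° from M; a 92° counterclockwise sweep puts N at bearing 182°, so N = M + 4.8·(cos 182°, sin 182°) = (32.10, -4.968). Tangency of A1 to NP means the radius MN is perpendicular to NP, so NP runs along (−sin 182°, cos 182°); with |NP| = 30.5, P = (33.17, -35.45). Then |KP| = |P − K| = 48.55.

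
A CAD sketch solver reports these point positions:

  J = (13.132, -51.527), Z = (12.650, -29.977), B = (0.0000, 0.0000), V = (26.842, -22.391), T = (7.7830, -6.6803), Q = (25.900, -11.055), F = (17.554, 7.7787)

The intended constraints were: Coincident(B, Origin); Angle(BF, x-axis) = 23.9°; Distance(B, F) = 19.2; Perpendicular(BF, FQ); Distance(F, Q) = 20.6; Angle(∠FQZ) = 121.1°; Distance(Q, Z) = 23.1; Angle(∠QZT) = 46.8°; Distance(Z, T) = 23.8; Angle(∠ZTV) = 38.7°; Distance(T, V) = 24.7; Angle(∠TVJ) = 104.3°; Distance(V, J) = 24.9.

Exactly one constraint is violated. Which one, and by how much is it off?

Distance(V, J) = 24.9 — off by 7.30.

B = (0.00, 0.00) ✓; BF at 23.90° ✓; |BF| = 19.20 ✓; ∠(BF, FQ) = 90.00° ✓; |FQ| = 20.60 ✓; ∠FQZ = 121.1° ✓; |QZ| = 23.10 ✓; ∠QZT = 46.80° ✓; |ZT| = 23.80 ✓; ∠ZTV = 38.70° ✓; |TV| = 24.70 ✓; ∠TVJ = 104.3° ✓; |VJ| = 32.20 ✗.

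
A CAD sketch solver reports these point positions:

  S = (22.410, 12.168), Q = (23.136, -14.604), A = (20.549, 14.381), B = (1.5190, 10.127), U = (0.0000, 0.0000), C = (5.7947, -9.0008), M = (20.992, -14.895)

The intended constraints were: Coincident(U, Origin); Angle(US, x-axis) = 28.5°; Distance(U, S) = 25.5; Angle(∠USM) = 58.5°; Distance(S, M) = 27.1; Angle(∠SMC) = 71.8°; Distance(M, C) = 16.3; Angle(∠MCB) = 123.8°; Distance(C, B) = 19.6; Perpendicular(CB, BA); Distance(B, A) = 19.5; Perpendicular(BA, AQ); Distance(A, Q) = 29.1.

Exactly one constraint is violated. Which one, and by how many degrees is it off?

Perpendicular(BA, AQ) — off by 7.50°.

U = (0.00, 0.00) ✓; US at 28.50° ✓; |US| = 25.50 ✓; ∠USM = 58.50° ✓; |SM| = 27.10 ✓; ∠SMC = 71.80° ✓; |MC| = 16.30 ✓; ∠MCB = 123.8° ✓; |CB| = 19.60 ✓; ∠(CB, BA) = 90.00° ✓; |BA| = 19.50 ✓; ∠(BA, AQ) = 97.50° ✗; |AQ| = 29.10 ✓.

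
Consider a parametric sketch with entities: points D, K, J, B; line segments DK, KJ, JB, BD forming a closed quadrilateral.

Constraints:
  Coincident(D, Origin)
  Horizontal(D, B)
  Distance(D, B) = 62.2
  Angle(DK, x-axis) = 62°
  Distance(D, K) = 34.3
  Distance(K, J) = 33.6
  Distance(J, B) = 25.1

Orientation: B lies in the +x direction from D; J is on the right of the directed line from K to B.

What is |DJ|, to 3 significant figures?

37.7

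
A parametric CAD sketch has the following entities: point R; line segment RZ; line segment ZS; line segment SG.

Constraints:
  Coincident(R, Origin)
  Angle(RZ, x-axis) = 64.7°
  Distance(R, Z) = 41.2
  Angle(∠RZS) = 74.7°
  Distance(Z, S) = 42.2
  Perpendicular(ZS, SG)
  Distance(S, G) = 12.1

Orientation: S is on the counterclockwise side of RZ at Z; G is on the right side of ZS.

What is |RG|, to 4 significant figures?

60.57

R is at the origin; RZ runs at 64.7° with length 41.2, so Z = 41.2·(cos 64.7°, sin 64.7°) = (17.61, 37.25). ∠RZS = 74.7°, so ZS runs at 64.7° + (180° − 74.7°) = 170.0° from the x-axis; with |ZS| = 42.2, S = Z + 42.2·(cos 170.0°, sin 170.0°) = (-23.95, 44.58). ZS is perpendicular to SG; with |SG| = 12.1 on the right of ZS, G = S + 12.1·(0.1736, 0.9848) = (-21.85, 56.49). Then |RG| = |G − R| = 60.57.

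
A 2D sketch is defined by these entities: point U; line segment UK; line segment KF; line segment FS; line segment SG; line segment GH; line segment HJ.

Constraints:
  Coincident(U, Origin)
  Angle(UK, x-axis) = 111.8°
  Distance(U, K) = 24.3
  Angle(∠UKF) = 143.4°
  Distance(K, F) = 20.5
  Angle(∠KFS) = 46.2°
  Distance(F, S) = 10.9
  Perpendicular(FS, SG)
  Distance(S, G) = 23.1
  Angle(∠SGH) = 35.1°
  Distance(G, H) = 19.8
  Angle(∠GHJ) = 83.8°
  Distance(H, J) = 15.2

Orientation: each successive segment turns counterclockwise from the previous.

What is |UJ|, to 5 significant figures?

31.839

∠SGH = 35.1° gives GH at 157.10° from the x-axis; with |GH| = 19.8, H = (-19.842, 35.236). ∠GHJ = 83.8° gives HJ at -106.70° from the x-axis; with |HJ| = 15.2, J = (-24.210, 20.677). Then |UJ| = |J − U| = 31.839.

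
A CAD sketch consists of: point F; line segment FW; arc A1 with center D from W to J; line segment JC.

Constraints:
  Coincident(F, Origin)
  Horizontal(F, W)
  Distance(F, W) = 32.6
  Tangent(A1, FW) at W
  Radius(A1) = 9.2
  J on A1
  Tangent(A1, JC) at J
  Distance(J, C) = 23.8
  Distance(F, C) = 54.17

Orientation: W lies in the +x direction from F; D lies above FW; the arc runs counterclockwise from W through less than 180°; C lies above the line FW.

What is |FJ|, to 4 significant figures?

42.64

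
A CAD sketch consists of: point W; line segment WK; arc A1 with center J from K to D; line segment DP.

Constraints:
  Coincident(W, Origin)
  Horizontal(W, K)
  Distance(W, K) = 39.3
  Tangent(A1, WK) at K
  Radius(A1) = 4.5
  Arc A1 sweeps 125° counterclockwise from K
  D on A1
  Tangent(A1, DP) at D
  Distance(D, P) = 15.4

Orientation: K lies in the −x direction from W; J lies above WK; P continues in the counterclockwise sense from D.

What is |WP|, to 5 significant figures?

48.615

W is at the origin; WK is horizontal with |WK| = 39.3 and K on the −x side, so K = (-39.300, 0.0000). The tangent condition forces JK to be normal to WK, so J = K + (0, 4.5) = (-39.300, 4.5000). On A1, K sits at bearing -90° from J; a 125° counterclockwise sweep puts D at bearing 35°, so D = J + 4.5·(cos 35°, sin 35°) = (-35.614, 7.0811). Since A1 is tangent to DP there, JD ⟂ DP, so DP runs along (−sin 35°, cos 35°); with |DP| = 15.4, P = (-44.447, 19.696). Then |WP| = |P − W| = 48.615.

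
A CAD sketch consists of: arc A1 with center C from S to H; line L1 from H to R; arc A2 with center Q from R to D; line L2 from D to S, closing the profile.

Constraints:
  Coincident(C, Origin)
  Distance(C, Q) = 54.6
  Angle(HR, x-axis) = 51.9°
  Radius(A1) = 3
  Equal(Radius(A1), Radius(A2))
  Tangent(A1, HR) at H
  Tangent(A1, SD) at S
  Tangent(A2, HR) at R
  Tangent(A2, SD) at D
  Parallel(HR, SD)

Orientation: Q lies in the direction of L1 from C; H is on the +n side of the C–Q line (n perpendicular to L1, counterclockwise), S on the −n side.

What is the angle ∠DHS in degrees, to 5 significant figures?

83.729°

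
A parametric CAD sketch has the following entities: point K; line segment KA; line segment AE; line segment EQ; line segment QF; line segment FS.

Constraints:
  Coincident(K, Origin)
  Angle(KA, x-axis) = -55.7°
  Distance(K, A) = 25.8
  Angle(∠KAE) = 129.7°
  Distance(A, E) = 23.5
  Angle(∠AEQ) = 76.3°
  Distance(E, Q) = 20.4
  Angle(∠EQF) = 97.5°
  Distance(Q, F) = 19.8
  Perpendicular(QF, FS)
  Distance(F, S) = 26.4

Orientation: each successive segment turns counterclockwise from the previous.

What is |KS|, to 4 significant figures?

33.81

K is at the origin; KA runs at -55.7° with length 25.8, so A = (14.54, -21.31). ∠KAE = 129.7° gives AE at -5.400° from the x-axis; with |AE| = 23.5, E = (37.93, -23.52). ∠AEQ = 76.3° gives EQ at 98.30° from the x-axis; with |EQ| = 20.4, Q = (34.99, -3.339). ∠EQF = 97.5° gives QF at -179.2° from the x-axis; with |QF| = 19.8, F = (15.19, -3.615). QF is perpendicular to FS, so FS runs at -89.20°; with |FS| = 26.4, S = (15.56, -30.01). Then |KS| = |S − K| = 33.81.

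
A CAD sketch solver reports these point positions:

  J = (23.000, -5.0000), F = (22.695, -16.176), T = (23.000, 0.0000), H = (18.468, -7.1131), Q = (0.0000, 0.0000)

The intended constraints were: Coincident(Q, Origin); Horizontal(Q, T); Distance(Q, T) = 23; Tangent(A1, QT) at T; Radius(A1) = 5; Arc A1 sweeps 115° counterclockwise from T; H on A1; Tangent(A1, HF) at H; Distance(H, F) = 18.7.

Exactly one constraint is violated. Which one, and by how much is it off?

Distance(H, F) = 18.7 — off by 8.70.

Q = (0.00, 0.00) ✓; Q.y = 0.00, T.y = 0.00 ✓; |QT| = 23.00 ✓; ∠(JT, TQ) = 90.00° ✓; |JT| = 5.000 ✓; bearing(J→H) − bearing(J→T) = 115.0° ✓; |JH| = 5.000 ✓; ∠(JH, HF) = 89.99° ✓; |HF| = 10.00 ✗.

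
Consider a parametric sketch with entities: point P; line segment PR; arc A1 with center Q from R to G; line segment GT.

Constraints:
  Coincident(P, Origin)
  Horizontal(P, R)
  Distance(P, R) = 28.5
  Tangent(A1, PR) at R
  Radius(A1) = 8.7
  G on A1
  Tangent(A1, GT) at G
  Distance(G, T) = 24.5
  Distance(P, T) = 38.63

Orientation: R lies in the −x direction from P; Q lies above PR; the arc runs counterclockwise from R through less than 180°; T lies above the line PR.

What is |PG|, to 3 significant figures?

21.6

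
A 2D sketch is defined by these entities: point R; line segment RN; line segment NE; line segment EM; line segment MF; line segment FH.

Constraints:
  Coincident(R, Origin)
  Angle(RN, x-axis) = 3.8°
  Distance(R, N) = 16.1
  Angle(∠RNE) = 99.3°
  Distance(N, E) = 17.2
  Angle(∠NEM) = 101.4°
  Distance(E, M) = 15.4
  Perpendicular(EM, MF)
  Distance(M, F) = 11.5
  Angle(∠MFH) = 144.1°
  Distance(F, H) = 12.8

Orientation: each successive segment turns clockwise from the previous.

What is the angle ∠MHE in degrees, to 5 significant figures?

38.792°

EM ⟂ MF, so MF runs at 114.50°; with |MF| = 11.5, F = (1.1806, -11.607). ∠MFH = 144.1° gives FH at 78.600° from the x-axis; with |FH| = 12.8, H = (3.7106, 0.94037). Then cos ∠MHE = HM·HE / (|HM||HE|), giving 38.792°.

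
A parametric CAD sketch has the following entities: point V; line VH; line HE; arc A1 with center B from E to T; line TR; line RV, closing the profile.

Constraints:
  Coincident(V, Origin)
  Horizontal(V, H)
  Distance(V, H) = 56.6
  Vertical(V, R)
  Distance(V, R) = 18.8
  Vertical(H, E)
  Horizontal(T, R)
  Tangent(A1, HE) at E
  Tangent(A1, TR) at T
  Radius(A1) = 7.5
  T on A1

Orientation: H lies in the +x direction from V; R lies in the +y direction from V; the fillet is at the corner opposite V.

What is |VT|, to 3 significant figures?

52.6

V is at the origin; V and H share the same y with |VH| = 56.6 and H on the +x side, so H = (56.6, 0.00). VR is vertical with |VR| = 18.8 and R on the +y side, so R = (0.00, 18.8). The virtual corner opposite V is at (56.6, 18.8). Since A1 is tangent to HE there, BE ⟂ HE and tangency of A1 to TR means the radius BT is perpendicular to TR, with radius 7.5, so the center B sits 7.5 in from both sides at B = (49.1, 11.3). That places the tangent points at E = (56.6, 11.3) on HE and T = (49.1, 18.8) on TR. Then |VT| = |T − V| = 52.6.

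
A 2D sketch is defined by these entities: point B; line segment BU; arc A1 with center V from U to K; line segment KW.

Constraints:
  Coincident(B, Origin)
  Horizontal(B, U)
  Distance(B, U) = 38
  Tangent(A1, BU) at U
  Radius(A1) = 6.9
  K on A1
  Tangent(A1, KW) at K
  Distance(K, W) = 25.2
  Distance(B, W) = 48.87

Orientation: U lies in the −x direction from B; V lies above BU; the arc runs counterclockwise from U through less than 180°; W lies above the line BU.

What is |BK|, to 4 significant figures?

32.30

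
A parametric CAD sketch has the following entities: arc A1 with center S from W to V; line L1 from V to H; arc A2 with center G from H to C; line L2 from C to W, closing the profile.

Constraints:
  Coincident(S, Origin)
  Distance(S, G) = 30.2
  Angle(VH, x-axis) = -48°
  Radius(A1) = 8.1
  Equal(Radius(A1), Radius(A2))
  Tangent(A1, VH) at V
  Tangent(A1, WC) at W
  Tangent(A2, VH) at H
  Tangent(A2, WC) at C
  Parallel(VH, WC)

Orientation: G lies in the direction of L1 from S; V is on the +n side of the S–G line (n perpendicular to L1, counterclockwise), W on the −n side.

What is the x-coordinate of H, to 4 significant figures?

26.23

The slot axis is L1's direction at -48.0°, so u = (cos -48.0°, sin -48.0°) = (0.6691, -0.7431) and n = (−sin -48.0°, cos -48.0°) = (0.7431, 0.6691). S is at the origin and G lies 30.2 along u from S, so G = 30.2·u = (20.21, -22.44). Tangency of A1 to both parallel lines with radius 8.1 puts V and W at S ± 8.1·n: V = (6.019, 5.420), W = (-6.019, -5.420). Equal radii place H and C the same way about G: H = G + 8.1·n = (26.23, -17.02), C = G − 8.1·n = (14.19, -27.86). So H.x = 26.23.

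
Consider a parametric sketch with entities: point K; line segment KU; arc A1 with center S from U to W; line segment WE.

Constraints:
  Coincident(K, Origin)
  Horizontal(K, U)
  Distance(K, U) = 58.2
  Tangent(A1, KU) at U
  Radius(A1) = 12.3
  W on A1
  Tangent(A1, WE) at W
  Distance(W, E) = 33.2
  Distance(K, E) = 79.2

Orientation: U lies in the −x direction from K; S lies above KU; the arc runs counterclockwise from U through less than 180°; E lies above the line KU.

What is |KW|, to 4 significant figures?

50.83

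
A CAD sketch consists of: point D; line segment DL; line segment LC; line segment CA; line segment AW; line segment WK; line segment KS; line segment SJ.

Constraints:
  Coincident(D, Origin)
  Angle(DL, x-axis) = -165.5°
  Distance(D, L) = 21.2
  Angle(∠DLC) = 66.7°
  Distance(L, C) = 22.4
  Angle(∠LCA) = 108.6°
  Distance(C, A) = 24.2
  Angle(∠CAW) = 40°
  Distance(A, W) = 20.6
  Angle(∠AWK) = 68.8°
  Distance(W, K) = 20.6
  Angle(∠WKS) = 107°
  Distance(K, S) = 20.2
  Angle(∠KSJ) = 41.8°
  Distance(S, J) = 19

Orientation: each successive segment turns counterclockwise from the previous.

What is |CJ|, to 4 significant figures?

14.09

D is at the origin; DL runs at -165.5° with length 21.2, so L = (-20.52, -5.308). ∠DLC = 66.7° gives LC at -52.20° from the x-axis; with |LC| = 22.4, C = (-6.796, -23.01). ∠LCA = 108.6° gives CA at 19.20° from the x-axis; with |CA| = 24.2, A = (16.06, -15.05). ∠CAW = 40.0° gives AW at 159.2° from the x-axis; with |AW| = 20.6, W = (-3.199, -7.734). ∠AWK = 68.8° gives WK at -89.60° from the x-axis; with |WK| = 20.6, K = (-3.055, -28.33). ∠WKS = 107.0° gives KS at -16.60° from the x-axis; with |KS| = 20.2, S = (16.30, -34.10). ∠KSJ = 41.8° gives SJ at 121.6° from the x-axis; with |SJ| = 19.0, J = (6.347, -17.92). Then |CJ| = |J − C| = 14.09.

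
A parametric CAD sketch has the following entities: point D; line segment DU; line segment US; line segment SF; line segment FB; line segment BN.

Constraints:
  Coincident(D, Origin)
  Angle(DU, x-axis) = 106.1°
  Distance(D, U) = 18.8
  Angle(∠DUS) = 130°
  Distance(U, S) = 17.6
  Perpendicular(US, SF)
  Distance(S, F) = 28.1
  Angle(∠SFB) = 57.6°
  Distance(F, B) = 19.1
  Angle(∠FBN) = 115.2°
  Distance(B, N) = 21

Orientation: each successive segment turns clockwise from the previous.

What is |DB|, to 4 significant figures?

13.99

D is at the origin; DU runs at 106.1° with length 18.8, so U = (-5.214, 18.06). ∠DUS = 130.0° gives US at 56.10° from the x-axis; with |US| = 17.6, S = (4.603, 32.67). US is perpendicular to SF, so SF runs at -33.90°; with |SF| = 28.1, F = (27.93, 17.00). ∠SFB = 57.6° gives FB at -156.3° from the x-axis; with |FB| = 19.1, B = (10.44, 9.321). Then |DB| = |B − D| = 13.99.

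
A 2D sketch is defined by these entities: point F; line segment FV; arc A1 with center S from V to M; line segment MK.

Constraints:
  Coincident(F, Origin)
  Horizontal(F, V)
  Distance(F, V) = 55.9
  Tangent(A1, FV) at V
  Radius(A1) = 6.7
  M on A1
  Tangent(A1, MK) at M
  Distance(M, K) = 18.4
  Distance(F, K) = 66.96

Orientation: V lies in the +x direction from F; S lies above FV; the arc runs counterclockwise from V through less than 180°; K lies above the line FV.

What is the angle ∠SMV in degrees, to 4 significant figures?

44.06°

Checks: |SM| = 6.700 ✓; ∠(SM, MK) = 90.00° ✓; |MK| = 18.40 ✓; |FK| = 66.96 ✓.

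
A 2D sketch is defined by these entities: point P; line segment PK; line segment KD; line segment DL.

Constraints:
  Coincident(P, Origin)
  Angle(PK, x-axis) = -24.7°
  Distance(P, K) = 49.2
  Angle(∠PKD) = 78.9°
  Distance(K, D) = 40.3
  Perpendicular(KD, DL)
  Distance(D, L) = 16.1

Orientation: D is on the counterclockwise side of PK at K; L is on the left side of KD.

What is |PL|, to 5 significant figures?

44.563

P is at the origin; PK runs at -24.7° with length 49.2, so K = 49.2·(cos -24.7°, sin -24.7°) = (44.699, -20.559). ∠PKD = 78.9°, so KD runs at -24.7° + (180° − 78.9°) = 76.400° from the x-axis; with |KD| = 40.3, D = K + 40.3·(cos 76.400°, sin 76.400°) = (54.175, 18.611). The perpendicularity gives DL at right angles to KD; with |DL| = 16.1 on the left of KD, L = D + 16.1·(-0.97196, 0.23514) = (38.526, 22.397). Then |PL| = |L − P| = 44.563.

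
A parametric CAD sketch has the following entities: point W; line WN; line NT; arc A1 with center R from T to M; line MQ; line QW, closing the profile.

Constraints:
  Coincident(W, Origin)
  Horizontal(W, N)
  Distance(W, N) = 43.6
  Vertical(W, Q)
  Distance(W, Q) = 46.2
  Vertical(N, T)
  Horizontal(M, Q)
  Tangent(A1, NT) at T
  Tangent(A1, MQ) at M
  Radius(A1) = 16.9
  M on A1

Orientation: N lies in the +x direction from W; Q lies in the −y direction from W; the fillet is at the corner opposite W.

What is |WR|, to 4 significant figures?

39.64

W and Q share the same x with |WQ| = 46.2 and Q on the −y side, so Q = (0.000, -46.20). The virtual corner opposite W is at (43.60, -46.20). A1 meets NT tangentially, so RT is at right angles to NT and the tangent condition forces RM to be normal to MQ, with radius 16.9, so the center R sits 16.9 in from both sides at R = (26.70, -29.30). Then |WR| = |R − W| = 39.64.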